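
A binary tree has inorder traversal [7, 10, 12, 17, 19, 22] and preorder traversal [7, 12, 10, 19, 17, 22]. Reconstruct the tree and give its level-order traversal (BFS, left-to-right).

Inorder:  [7, 10, 12, 17, 19, 22]
Preorder: [7, 12, 10, 19, 17, 22]
Algorithm: preorder visits root first, so consume preorder in order;
for each root, split the current inorder slice at that value into
left-subtree inorder and right-subtree inorder, then recurse.
Recursive splits:
  root=7; inorder splits into left=[], right=[10, 12, 17, 19, 22]
  root=12; inorder splits into left=[10], right=[17, 19, 22]
  root=10; inorder splits into left=[], right=[]
  root=19; inorder splits into left=[17], right=[22]
  root=17; inorder splits into left=[], right=[]
  root=22; inorder splits into left=[], right=[]
Reconstructed level-order: [7, 12, 10, 19, 17, 22]


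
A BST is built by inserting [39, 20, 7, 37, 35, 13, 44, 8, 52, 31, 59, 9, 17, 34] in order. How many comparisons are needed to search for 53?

Search path for 53: 39 -> 44 -> 52 -> 59
Found: False
Comparisons: 4


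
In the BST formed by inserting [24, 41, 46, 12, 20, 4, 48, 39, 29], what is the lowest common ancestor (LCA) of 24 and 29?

Tree insertion order: [24, 41, 46, 12, 20, 4, 48, 39, 29]
Tree (level-order array): [24, 12, 41, 4, 20, 39, 46, None, None, None, None, 29, None, None, 48]
In a BST, the LCA of p=24, q=29 is the first node v on the
root-to-leaf path with p <= v <= q (go left if both < v, right if both > v).
Walk from root:
  at 24: 24 <= 24 <= 29, this is the LCA
LCA = 24


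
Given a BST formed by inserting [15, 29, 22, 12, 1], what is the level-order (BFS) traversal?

Tree insertion order: [15, 29, 22, 12, 1]
Tree (level-order array): [15, 12, 29, 1, None, 22]
BFS from the root, enqueuing left then right child of each popped node:
  queue [15] -> pop 15, enqueue [12, 29], visited so far: [15]
  queue [12, 29] -> pop 12, enqueue [1], visited so far: [15, 12]
  queue [29, 1] -> pop 29, enqueue [22], visited so far: [15, 12, 29]
  queue [1, 22] -> pop 1, enqueue [none], visited so far: [15, 12, 29, 1]
  queue [22] -> pop 22, enqueue [none], visited so far: [15, 12, 29, 1, 22]
Result: [15, 12, 29, 1, 22]


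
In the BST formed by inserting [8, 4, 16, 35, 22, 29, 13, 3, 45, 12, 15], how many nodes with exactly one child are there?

Tree built from: [8, 4, 16, 35, 22, 29, 13, 3, 45, 12, 15]
Tree (level-order array): [8, 4, 16, 3, None, 13, 35, None, None, 12, 15, 22, 45, None, None, None, None, None, 29]
Rule: These are nodes with exactly 1 non-null child.
Per-node child counts:
  node 8: 2 child(ren)
  node 4: 1 child(ren)
  node 3: 0 child(ren)
  node 16: 2 child(ren)
  node 13: 2 child(ren)
  node 12: 0 child(ren)
  node 15: 0 child(ren)
  node 35: 2 child(ren)
  node 22: 1 child(ren)
  node 29: 0 child(ren)
  node 45: 0 child(ren)
Matching nodes: [4, 22]
Count of nodes with exactly one child: 2


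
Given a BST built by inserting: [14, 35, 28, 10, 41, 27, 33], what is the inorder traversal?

Tree insertion order: [14, 35, 28, 10, 41, 27, 33]
Tree (level-order array): [14, 10, 35, None, None, 28, 41, 27, 33]
Inorder traversal: [10, 14, 27, 28, 33, 35, 41]


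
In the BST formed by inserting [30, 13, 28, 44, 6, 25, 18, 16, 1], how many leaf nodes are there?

Tree built from: [30, 13, 28, 44, 6, 25, 18, 16, 1]
Tree (level-order array): [30, 13, 44, 6, 28, None, None, 1, None, 25, None, None, None, 18, None, 16]
Rule: A leaf has 0 children.
Per-node child counts:
  node 30: 2 child(ren)
  node 13: 2 child(ren)
  node 6: 1 child(ren)
  node 1: 0 child(ren)
  node 28: 1 child(ren)
  node 25: 1 child(ren)
  node 18: 1 child(ren)
  node 16: 0 child(ren)
  node 44: 0 child(ren)
Matching nodes: [1, 16, 44]
Count of leaf nodes: 3


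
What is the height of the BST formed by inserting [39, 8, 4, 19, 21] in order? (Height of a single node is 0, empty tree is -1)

Insertion order: [39, 8, 4, 19, 21]
Tree (level-order array): [39, 8, None, 4, 19, None, None, None, 21]
Compute height bottom-up (empty subtree = -1):
  height(4) = 1 + max(-1, -1) = 0
  height(21) = 1 + max(-1, -1) = 0
  height(19) = 1 + max(-1, 0) = 1
  height(8) = 1 + max(0, 1) = 2
  height(39) = 1 + max(2, -1) = 3
Height = 3


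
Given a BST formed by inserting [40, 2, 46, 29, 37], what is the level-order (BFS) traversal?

Tree insertion order: [40, 2, 46, 29, 37]
Tree (level-order array): [40, 2, 46, None, 29, None, None, None, 37]
BFS from the root, enqueuing left then right child of each popped node:
  queue [40] -> pop 40, enqueue [2, 46], visited so far: [40]
  queue [2, 46] -> pop 2, enqueue [29], visited so far: [40, 2]
  queue [46, 29] -> pop 46, enqueue [none], visited so far: [40, 2, 46]
  queue [29] -> pop 29, enqueue [37], visited so far: [40, 2, 46, 29]
  queue [37] -> pop 37, enqueue [none], visited so far: [40, 2, 46, 29, 37]
Result: [40, 2, 46, 29, 37]


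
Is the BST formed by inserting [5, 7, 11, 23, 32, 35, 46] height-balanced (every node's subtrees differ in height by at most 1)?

Tree (level-order array): [5, None, 7, None, 11, None, 23, None, 32, None, 35, None, 46]
Definition: a tree is height-balanced if, at every node, |h(left) - h(right)| <= 1 (empty subtree has height -1).
Bottom-up per-node check:
  node 46: h_left=-1, h_right=-1, diff=0 [OK], height=0
  node 35: h_left=-1, h_right=0, diff=1 [OK], height=1
  node 32: h_left=-1, h_right=1, diff=2 [FAIL (|-1-1|=2 > 1)], height=2
  node 23: h_left=-1, h_right=2, diff=3 [FAIL (|-1-2|=3 > 1)], height=3
  node 11: h_left=-1, h_right=3, diff=4 [FAIL (|-1-3|=4 > 1)], height=4
  node 7: h_left=-1, h_right=4, diff=5 [FAIL (|-1-4|=5 > 1)], height=5
  node 5: h_left=-1, h_right=5, diff=6 [FAIL (|-1-5|=6 > 1)], height=6
Node 32 violates the condition: |-1 - 1| = 2 > 1.
Result: Not balanced


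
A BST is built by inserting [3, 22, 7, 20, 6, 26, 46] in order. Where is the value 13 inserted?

Starting tree (level order): [3, None, 22, 7, 26, 6, 20, None, 46]
Insertion path: 3 -> 22 -> 7 -> 20
Result: insert 13 as left child of 20
Final tree (level order): [3, None, 22, 7, 26, 6, 20, None, 46, None, None, 13]


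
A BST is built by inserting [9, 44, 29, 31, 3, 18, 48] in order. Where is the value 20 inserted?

Starting tree (level order): [9, 3, 44, None, None, 29, 48, 18, 31]
Insertion path: 9 -> 44 -> 29 -> 18
Result: insert 20 as right child of 18
Final tree (level order): [9, 3, 44, None, None, 29, 48, 18, 31, None, None, None, 20]


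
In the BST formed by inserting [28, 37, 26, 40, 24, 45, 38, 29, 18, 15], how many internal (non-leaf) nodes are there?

Tree built from: [28, 37, 26, 40, 24, 45, 38, 29, 18, 15]
Tree (level-order array): [28, 26, 37, 24, None, 29, 40, 18, None, None, None, 38, 45, 15]
Rule: An internal node has at least one child.
Per-node child counts:
  node 28: 2 child(ren)
  node 26: 1 child(ren)
  node 24: 1 child(ren)
  node 18: 1 child(ren)
  node 15: 0 child(ren)
  node 37: 2 child(ren)
  node 29: 0 child(ren)
  node 40: 2 child(ren)
  node 38: 0 child(ren)
  node 45: 0 child(ren)
Matching nodes: [28, 26, 24, 18, 37, 40]
Count of internal (non-leaf) nodes: 6


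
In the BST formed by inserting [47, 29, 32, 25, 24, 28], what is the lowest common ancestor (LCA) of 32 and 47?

Tree insertion order: [47, 29, 32, 25, 24, 28]
Tree (level-order array): [47, 29, None, 25, 32, 24, 28]
In a BST, the LCA of p=32, q=47 is the first node v on the
root-to-leaf path with p <= v <= q (go left if both < v, right if both > v).
Walk from root:
  at 47: 32 <= 47 <= 47, this is the LCA
LCA = 47


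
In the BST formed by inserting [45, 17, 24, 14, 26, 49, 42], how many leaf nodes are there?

Tree built from: [45, 17, 24, 14, 26, 49, 42]
Tree (level-order array): [45, 17, 49, 14, 24, None, None, None, None, None, 26, None, 42]
Rule: A leaf has 0 children.
Per-node child counts:
  node 45: 2 child(ren)
  node 17: 2 child(ren)
  node 14: 0 child(ren)
  node 24: 1 child(ren)
  node 26: 1 child(ren)
  node 42: 0 child(ren)
  node 49: 0 child(ren)
Matching nodes: [14, 42, 49]
Count of leaf nodes: 3


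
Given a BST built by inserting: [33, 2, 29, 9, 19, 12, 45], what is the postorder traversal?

Tree insertion order: [33, 2, 29, 9, 19, 12, 45]
Tree (level-order array): [33, 2, 45, None, 29, None, None, 9, None, None, 19, 12]
Postorder traversal: [12, 19, 9, 29, 2, 45, 33]


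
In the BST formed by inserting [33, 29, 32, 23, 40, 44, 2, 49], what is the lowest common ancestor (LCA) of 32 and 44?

Tree insertion order: [33, 29, 32, 23, 40, 44, 2, 49]
Tree (level-order array): [33, 29, 40, 23, 32, None, 44, 2, None, None, None, None, 49]
In a BST, the LCA of p=32, q=44 is the first node v on the
root-to-leaf path with p <= v <= q (go left if both < v, right if both > v).
Walk from root:
  at 33: 32 <= 33 <= 44, this is the LCA
LCA = 33


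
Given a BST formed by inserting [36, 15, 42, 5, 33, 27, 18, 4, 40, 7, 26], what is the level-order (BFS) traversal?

Tree insertion order: [36, 15, 42, 5, 33, 27, 18, 4, 40, 7, 26]
Tree (level-order array): [36, 15, 42, 5, 33, 40, None, 4, 7, 27, None, None, None, None, None, None, None, 18, None, None, 26]
BFS from the root, enqueuing left then right child of each popped node:
  queue [36] -> pop 36, enqueue [15, 42], visited so far: [36]
  queue [15, 42] -> pop 15, enqueue [5, 33], visited so far: [36, 15]
  queue [42, 5, 33] -> pop 42, enqueue [40], visited so far: [36, 15, 42]
  queue [5, 33, 40] -> pop 5, enqueue [4, 7], visited so far: [36, 15, 42, 5]
  queue [33, 40, 4, 7] -> pop 33, enqueue [27], visited so far: [36, 15, 42, 5, 33]
  queue [40, 4, 7, 27] -> pop 40, enqueue [none], visited so far: [36, 15, 42, 5, 33, 40]
  queue [4, 7, 27] -> pop 4, enqueue [none], visited so far: [36, 15, 42, 5, 33, 40, 4]
  queue [7, 27] -> pop 7, enqueue [none], visited so far: [36, 15, 42, 5, 33, 40, 4, 7]
  queue [27] -> pop 27, enqueue [18], visited so far: [36, 15, 42, 5, 33, 40, 4, 7, 27]
  queue [18] -> pop 18, enqueue [26], visited so far: [36, 15, 42, 5, 33, 40, 4, 7, 27, 18]
  queue [26] -> pop 26, enqueue [none], visited so far: [36, 15, 42, 5, 33, 40, 4, 7, 27, 18, 26]
Result: [36, 15, 42, 5, 33, 40, 4, 7, 27, 18, 26]


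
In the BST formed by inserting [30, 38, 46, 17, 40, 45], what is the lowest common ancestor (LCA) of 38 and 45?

Tree insertion order: [30, 38, 46, 17, 40, 45]
Tree (level-order array): [30, 17, 38, None, None, None, 46, 40, None, None, 45]
In a BST, the LCA of p=38, q=45 is the first node v on the
root-to-leaf path with p <= v <= q (go left if both < v, right if both > v).
Walk from root:
  at 30: both 38 and 45 > 30, go right
  at 38: 38 <= 38 <= 45, this is the LCA
LCA = 38


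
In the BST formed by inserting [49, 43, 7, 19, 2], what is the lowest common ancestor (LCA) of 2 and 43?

Tree insertion order: [49, 43, 7, 19, 2]
Tree (level-order array): [49, 43, None, 7, None, 2, 19]
In a BST, the LCA of p=2, q=43 is the first node v on the
root-to-leaf path with p <= v <= q (go left if both < v, right if both > v).
Walk from root:
  at 49: both 2 and 43 < 49, go left
  at 43: 2 <= 43 <= 43, this is the LCA
LCA = 43


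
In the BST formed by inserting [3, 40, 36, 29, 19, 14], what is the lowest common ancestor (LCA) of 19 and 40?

Tree insertion order: [3, 40, 36, 29, 19, 14]
Tree (level-order array): [3, None, 40, 36, None, 29, None, 19, None, 14]
In a BST, the LCA of p=19, q=40 is the first node v on the
root-to-leaf path with p <= v <= q (go left if both < v, right if both > v).
Walk from root:
  at 3: both 19 and 40 > 3, go right
  at 40: 19 <= 40 <= 40, this is the LCA
LCA = 40


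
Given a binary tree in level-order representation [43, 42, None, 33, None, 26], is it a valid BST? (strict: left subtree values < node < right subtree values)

Level-order array: [43, 42, None, 33, None, 26]
Validate using subtree bounds (lo, hi): at each node, require lo < value < hi,
then recurse left with hi=value and right with lo=value.
Preorder trace (stopping at first violation):
  at node 43 with bounds (-inf, +inf): OK
  at node 42 with bounds (-inf, 43): OK
  at node 33 with bounds (-inf, 42): OK
  at node 26 with bounds (-inf, 33): OK
No violation found at any node.
Result: Valid BST


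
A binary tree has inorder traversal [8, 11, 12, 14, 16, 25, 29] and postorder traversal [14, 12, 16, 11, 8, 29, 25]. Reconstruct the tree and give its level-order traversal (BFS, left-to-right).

Inorder:   [8, 11, 12, 14, 16, 25, 29]
Postorder: [14, 12, 16, 11, 8, 29, 25]
Algorithm: postorder visits root last, so walk postorder right-to-left;
each value is the root of the current inorder slice — split it at that
value, recurse on the right subtree first, then the left.
Recursive splits:
  root=25; inorder splits into left=[8, 11, 12, 14, 16], right=[29]
  root=29; inorder splits into left=[], right=[]
  root=8; inorder splits into left=[], right=[11, 12, 14, 16]
  root=11; inorder splits into left=[], right=[12, 14, 16]
  root=16; inorder splits into left=[12, 14], right=[]
  root=12; inorder splits into left=[], right=[14]
  root=14; inorder splits into left=[], right=[]
Reconstructed level-order: [25, 8, 29, 11, 16, 12, 14]


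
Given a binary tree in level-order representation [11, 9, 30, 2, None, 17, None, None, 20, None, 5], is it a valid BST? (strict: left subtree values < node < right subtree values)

Level-order array: [11, 9, 30, 2, None, 17, None, None, 20, None, 5]
Validate using subtree bounds (lo, hi): at each node, require lo < value < hi,
then recurse left with hi=value and right with lo=value.
Preorder trace (stopping at first violation):
  at node 11 with bounds (-inf, +inf): OK
  at node 9 with bounds (-inf, 11): OK
  at node 2 with bounds (-inf, 9): OK
  at node 20 with bounds (2, 9): VIOLATION
Node 20 violates its bound: not (2 < 20 < 9).
Result: Not a valid BST


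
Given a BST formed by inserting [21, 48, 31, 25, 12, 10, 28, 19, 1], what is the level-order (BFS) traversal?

Tree insertion order: [21, 48, 31, 25, 12, 10, 28, 19, 1]
Tree (level-order array): [21, 12, 48, 10, 19, 31, None, 1, None, None, None, 25, None, None, None, None, 28]
BFS from the root, enqueuing left then right child of each popped node:
  queue [21] -> pop 21, enqueue [12, 48], visited so far: [21]
  queue [12, 48] -> pop 12, enqueue [10, 19], visited so far: [21, 12]
  queue [48, 10, 19] -> pop 48, enqueue [31], visited so far: [21, 12, 48]
  queue [10, 19, 31] -> pop 10, enqueue [1], visited so far: [21, 12, 48, 10]
  queue [19, 31, 1] -> pop 19, enqueue [none], visited so far: [21, 12, 48, 10, 19]
  queue [31, 1] -> pop 31, enqueue [25], visited so far: [21, 12, 48, 10, 19, 31]
  queue [1, 25] -> pop 1, enqueue [none], visited so far: [21, 12, 48, 10, 19, 31, 1]
  queue [25] -> pop 25, enqueue [28], visited so far: [21, 12, 48, 10, 19, 31, 1, 25]
  queue [28] -> pop 28, enqueue [none], visited so far: [21, 12, 48, 10, 19, 31, 1, 25, 28]
Result: [21, 12, 48, 10, 19, 31, 1, 25, 28]


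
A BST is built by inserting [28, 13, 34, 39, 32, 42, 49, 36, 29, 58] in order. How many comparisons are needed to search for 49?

Search path for 49: 28 -> 34 -> 39 -> 42 -> 49
Found: True
Comparisons: 5


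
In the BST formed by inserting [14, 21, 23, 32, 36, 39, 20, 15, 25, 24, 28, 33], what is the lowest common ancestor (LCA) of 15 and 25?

Tree insertion order: [14, 21, 23, 32, 36, 39, 20, 15, 25, 24, 28, 33]
Tree (level-order array): [14, None, 21, 20, 23, 15, None, None, 32, None, None, 25, 36, 24, 28, 33, 39]
In a BST, the LCA of p=15, q=25 is the first node v on the
root-to-leaf path with p <= v <= q (go left if both < v, right if both > v).
Walk from root:
  at 14: both 15 and 25 > 14, go right
  at 21: 15 <= 21 <= 25, this is the LCA
LCA = 21


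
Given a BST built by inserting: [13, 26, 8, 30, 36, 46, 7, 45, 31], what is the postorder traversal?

Tree insertion order: [13, 26, 8, 30, 36, 46, 7, 45, 31]
Tree (level-order array): [13, 8, 26, 7, None, None, 30, None, None, None, 36, 31, 46, None, None, 45]
Postorder traversal: [7, 8, 31, 45, 46, 36, 30, 26, 13]


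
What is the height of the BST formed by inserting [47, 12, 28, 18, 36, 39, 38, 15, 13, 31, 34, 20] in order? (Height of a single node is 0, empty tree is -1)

Insertion order: [47, 12, 28, 18, 36, 39, 38, 15, 13, 31, 34, 20]
Tree (level-order array): [47, 12, None, None, 28, 18, 36, 15, 20, 31, 39, 13, None, None, None, None, 34, 38]
Compute height bottom-up (empty subtree = -1):
  height(13) = 1 + max(-1, -1) = 0
  height(15) = 1 + max(0, -1) = 1
  height(20) = 1 + max(-1, -1) = 0
  height(18) = 1 + max(1, 0) = 2
  height(34) = 1 + max(-1, -1) = 0
  height(31) = 1 + max(-1, 0) = 1
  height(38) = 1 + max(-1, -1) = 0
  height(39) = 1 + max(0, -1) = 1
  height(36) = 1 + max(1, 1) = 2
  height(28) = 1 + max(2, 2) = 3
  height(12) = 1 + max(-1, 3) = 4
  height(47) = 1 + max(4, -1) = 5
Height = 5


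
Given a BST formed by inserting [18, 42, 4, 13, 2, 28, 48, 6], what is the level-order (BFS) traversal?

Tree insertion order: [18, 42, 4, 13, 2, 28, 48, 6]
Tree (level-order array): [18, 4, 42, 2, 13, 28, 48, None, None, 6]
BFS from the root, enqueuing left then right child of each popped node:
  queue [18] -> pop 18, enqueue [4, 42], visited so far: [18]
  queue [4, 42] -> pop 4, enqueue [2, 13], visited so far: [18, 4]
  queue [42, 2, 13] -> pop 42, enqueue [28, 48], visited so far: [18, 4, 42]
  queue [2, 13, 28, 48] -> pop 2, enqueue [none], visited so far: [18, 4, 42, 2]
  queue [13, 28, 48] -> pop 13, enqueue [6], visited so far: [18, 4, 42, 2, 13]
  queue [28, 48, 6] -> pop 28, enqueue [none], visited so far: [18, 4, 42, 2, 13, 28]
  queue [48, 6] -> pop 48, enqueue [none], visited so far: [18, 4, 42, 2, 13, 28, 48]
  queue [6] -> pop 6, enqueue [none], visited so far: [18, 4, 42, 2, 13, 28, 48, 6]
Result: [18, 4, 42, 2, 13, 28, 48, 6]


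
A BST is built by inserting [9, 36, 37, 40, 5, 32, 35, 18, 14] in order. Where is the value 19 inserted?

Starting tree (level order): [9, 5, 36, None, None, 32, 37, 18, 35, None, 40, 14]
Insertion path: 9 -> 36 -> 32 -> 18
Result: insert 19 as right child of 18
Final tree (level order): [9, 5, 36, None, None, 32, 37, 18, 35, None, 40, 14, 19]


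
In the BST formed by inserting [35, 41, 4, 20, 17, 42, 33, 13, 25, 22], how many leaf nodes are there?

Tree built from: [35, 41, 4, 20, 17, 42, 33, 13, 25, 22]
Tree (level-order array): [35, 4, 41, None, 20, None, 42, 17, 33, None, None, 13, None, 25, None, None, None, 22]
Rule: A leaf has 0 children.
Per-node child counts:
  node 35: 2 child(ren)
  node 4: 1 child(ren)
  node 20: 2 child(ren)
  node 17: 1 child(ren)
  node 13: 0 child(ren)
  node 33: 1 child(ren)
  node 25: 1 child(ren)
  node 22: 0 child(ren)
  node 41: 1 child(ren)
  node 42: 0 child(ren)
Matching nodes: [13, 22, 42]
Count of leaf nodes: 3


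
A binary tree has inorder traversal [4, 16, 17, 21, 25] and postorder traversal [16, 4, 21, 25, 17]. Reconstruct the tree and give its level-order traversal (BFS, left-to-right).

Inorder:   [4, 16, 17, 21, 25]
Postorder: [16, 4, 21, 25, 17]
Algorithm: postorder visits root last, so walk postorder right-to-left;
each value is the root of the current inorder slice — split it at that
value, recurse on the right subtree first, then the left.
Recursive splits:
  root=17; inorder splits into left=[4, 16], right=[21, 25]
  root=25; inorder splits into left=[21], right=[]
  root=21; inorder splits into left=[], right=[]
  root=4; inorder splits into left=[], right=[16]
  root=16; inorder splits into left=[], right=[]
Reconstructed level-order: [17, 4, 25, 16, 21]


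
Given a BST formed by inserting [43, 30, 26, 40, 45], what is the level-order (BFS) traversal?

Tree insertion order: [43, 30, 26, 40, 45]
Tree (level-order array): [43, 30, 45, 26, 40]
BFS from the root, enqueuing left then right child of each popped node:
  queue [43] -> pop 43, enqueue [30, 45], visited so far: [43]
  queue [30, 45] -> pop 30, enqueue [26, 40], visited so far: [43, 30]
  queue [45, 26, 40] -> pop 45, enqueue [none], visited so far: [43, 30, 45]
  queue [26, 40] -> pop 26, enqueue [none], visited so far: [43, 30, 45, 26]
  queue [40] -> pop 40, enqueue [none], visited so far: [43, 30, 45, 26, 40]
Result: [43, 30, 45, 26, 40]


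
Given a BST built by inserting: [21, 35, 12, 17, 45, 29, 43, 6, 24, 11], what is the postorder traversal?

Tree insertion order: [21, 35, 12, 17, 45, 29, 43, 6, 24, 11]
Tree (level-order array): [21, 12, 35, 6, 17, 29, 45, None, 11, None, None, 24, None, 43]
Postorder traversal: [11, 6, 17, 12, 24, 29, 43, 45, 35, 21]


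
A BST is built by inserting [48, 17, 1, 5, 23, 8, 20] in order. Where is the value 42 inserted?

Starting tree (level order): [48, 17, None, 1, 23, None, 5, 20, None, None, 8]
Insertion path: 48 -> 17 -> 23
Result: insert 42 as right child of 23
Final tree (level order): [48, 17, None, 1, 23, None, 5, 20, 42, None, 8]


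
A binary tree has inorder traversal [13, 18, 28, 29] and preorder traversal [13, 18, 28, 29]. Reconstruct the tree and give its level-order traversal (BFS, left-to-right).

Inorder:  [13, 18, 28, 29]
Preorder: [13, 18, 28, 29]
Algorithm: preorder visits root first, so consume preorder in order;
for each root, split the current inorder slice at that value into
left-subtree inorder and right-subtree inorder, then recurse.
Recursive splits:
  root=13; inorder splits into left=[], right=[18, 28, 29]
  root=18; inorder splits into left=[], right=[28, 29]
  root=28; inorder splits into left=[], right=[29]
  root=29; inorder splits into left=[], right=[]
Reconstructed level-order: [13, 18, 28, 29]


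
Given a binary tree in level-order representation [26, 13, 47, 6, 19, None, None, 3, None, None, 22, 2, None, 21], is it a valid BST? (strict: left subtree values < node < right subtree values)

Level-order array: [26, 13, 47, 6, 19, None, None, 3, None, None, 22, 2, None, 21]
Validate using subtree bounds (lo, hi): at each node, require lo < value < hi,
then recurse left with hi=value and right with lo=value.
Preorder trace (stopping at first violation):
  at node 26 with bounds (-inf, +inf): OK
  at node 13 with bounds (-inf, 26): OK
  at node 6 with bounds (-inf, 13): OK
  at node 3 with bounds (-inf, 6): OK
  at node 2 with bounds (-inf, 3): OK
  at node 19 with bounds (13, 26): OK
  at node 22 with bounds (19, 26): OK
  at node 21 with bounds (19, 22): OK
  at node 47 with bounds (26, +inf): OK
No violation found at any node.
Result: Valid BST


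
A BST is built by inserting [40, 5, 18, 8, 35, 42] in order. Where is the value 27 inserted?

Starting tree (level order): [40, 5, 42, None, 18, None, None, 8, 35]
Insertion path: 40 -> 5 -> 18 -> 35
Result: insert 27 as left child of 35
Final tree (level order): [40, 5, 42, None, 18, None, None, 8, 35, None, None, 27]


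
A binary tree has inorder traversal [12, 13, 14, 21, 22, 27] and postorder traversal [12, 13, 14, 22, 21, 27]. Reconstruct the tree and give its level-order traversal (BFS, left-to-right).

Inorder:   [12, 13, 14, 21, 22, 27]
Postorder: [12, 13, 14, 22, 21, 27]
Algorithm: postorder visits root last, so walk postorder right-to-left;
each value is the root of the current inorder slice — split it at that
value, recurse on the right subtree first, then the left.
Recursive splits:
  root=27; inorder splits into left=[12, 13, 14, 21, 22], right=[]
  root=21; inorder splits into left=[12, 13, 14], right=[22]
  root=22; inorder splits into left=[], right=[]
  root=14; inorder splits into left=[12, 13], right=[]
  root=13; inorder splits into left=[12], right=[]
  root=12; inorder splits into left=[], right=[]
Reconstructed level-order: [27, 21, 14, 22, 13, 12]


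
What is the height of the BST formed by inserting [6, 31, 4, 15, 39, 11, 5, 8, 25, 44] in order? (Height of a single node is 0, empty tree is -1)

Insertion order: [6, 31, 4, 15, 39, 11, 5, 8, 25, 44]
Tree (level-order array): [6, 4, 31, None, 5, 15, 39, None, None, 11, 25, None, 44, 8]
Compute height bottom-up (empty subtree = -1):
  height(5) = 1 + max(-1, -1) = 0
  height(4) = 1 + max(-1, 0) = 1
  height(8) = 1 + max(-1, -1) = 0
  height(11) = 1 + max(0, -1) = 1
  height(25) = 1 + max(-1, -1) = 0
  height(15) = 1 + max(1, 0) = 2
  height(44) = 1 + max(-1, -1) = 0
  height(39) = 1 + max(-1, 0) = 1
  height(31) = 1 + max(2, 1) = 3
  height(6) = 1 + max(1, 3) = 4
Height = 4


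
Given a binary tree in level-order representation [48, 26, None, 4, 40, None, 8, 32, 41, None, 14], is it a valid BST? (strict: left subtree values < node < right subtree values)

Level-order array: [48, 26, None, 4, 40, None, 8, 32, 41, None, 14]
Validate using subtree bounds (lo, hi): at each node, require lo < value < hi,
then recurse left with hi=value and right with lo=value.
Preorder trace (stopping at first violation):
  at node 48 with bounds (-inf, +inf): OK
  at node 26 with bounds (-inf, 48): OK
  at node 4 with bounds (-inf, 26): OK
  at node 8 with bounds (4, 26): OK
  at node 14 with bounds (8, 26): OK
  at node 40 with bounds (26, 48): OK
  at node 32 with bounds (26, 40): OK
  at node 41 with bounds (40, 48): OK
No violation found at any node.
Result: Valid BST


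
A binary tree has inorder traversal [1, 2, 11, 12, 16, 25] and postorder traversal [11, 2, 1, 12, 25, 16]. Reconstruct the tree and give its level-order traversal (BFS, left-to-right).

Inorder:   [1, 2, 11, 12, 16, 25]
Postorder: [11, 2, 1, 12, 25, 16]
Algorithm: postorder visits root last, so walk postorder right-to-left;
each value is the root of the current inorder slice — split it at that
value, recurse on the right subtree first, then the left.
Recursive splits:
  root=16; inorder splits into left=[1, 2, 11, 12], right=[25]
  root=25; inorder splits into left=[], right=[]
  root=12; inorder splits into left=[1, 2, 11], right=[]
  root=1; inorder splits into left=[], right=[2, 11]
  root=2; inorder splits into left=[], right=[11]
  root=11; inorder splits into left=[], right=[]
Reconstructed level-order: [16, 12, 25, 1, 2, 11]


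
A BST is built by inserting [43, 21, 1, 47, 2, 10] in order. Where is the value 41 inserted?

Starting tree (level order): [43, 21, 47, 1, None, None, None, None, 2, None, 10]
Insertion path: 43 -> 21
Result: insert 41 as right child of 21
Final tree (level order): [43, 21, 47, 1, 41, None, None, None, 2, None, None, None, 10]


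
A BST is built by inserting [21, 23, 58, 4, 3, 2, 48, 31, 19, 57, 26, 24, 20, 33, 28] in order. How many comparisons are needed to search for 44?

Search path for 44: 21 -> 23 -> 58 -> 48 -> 31 -> 33
Found: False
Comparisons: 6


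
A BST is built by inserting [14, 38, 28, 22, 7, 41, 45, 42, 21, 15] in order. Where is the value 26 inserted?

Starting tree (level order): [14, 7, 38, None, None, 28, 41, 22, None, None, 45, 21, None, 42, None, 15]
Insertion path: 14 -> 38 -> 28 -> 22
Result: insert 26 as right child of 22
Final tree (level order): [14, 7, 38, None, None, 28, 41, 22, None, None, 45, 21, 26, 42, None, 15]


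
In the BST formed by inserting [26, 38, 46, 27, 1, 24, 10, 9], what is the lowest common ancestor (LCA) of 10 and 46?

Tree insertion order: [26, 38, 46, 27, 1, 24, 10, 9]
Tree (level-order array): [26, 1, 38, None, 24, 27, 46, 10, None, None, None, None, None, 9]
In a BST, the LCA of p=10, q=46 is the first node v on the
root-to-leaf path with p <= v <= q (go left if both < v, right if both > v).
Walk from root:
  at 26: 10 <= 26 <= 46, this is the LCA
LCA = 26


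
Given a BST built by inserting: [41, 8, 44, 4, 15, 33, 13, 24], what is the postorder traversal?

Tree insertion order: [41, 8, 44, 4, 15, 33, 13, 24]
Tree (level-order array): [41, 8, 44, 4, 15, None, None, None, None, 13, 33, None, None, 24]
Postorder traversal: [4, 13, 24, 33, 15, 8, 44, 41]


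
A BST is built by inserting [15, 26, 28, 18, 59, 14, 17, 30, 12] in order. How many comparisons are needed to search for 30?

Search path for 30: 15 -> 26 -> 28 -> 59 -> 30
Found: True
Comparisons: 5


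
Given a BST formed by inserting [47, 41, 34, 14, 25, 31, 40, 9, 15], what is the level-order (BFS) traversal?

Tree insertion order: [47, 41, 34, 14, 25, 31, 40, 9, 15]
Tree (level-order array): [47, 41, None, 34, None, 14, 40, 9, 25, None, None, None, None, 15, 31]
BFS from the root, enqueuing left then right child of each popped node:
  queue [47] -> pop 47, enqueue [41], visited so far: [47]
  queue [41] -> pop 41, enqueue [34], visited so far: [47, 41]
  queue [34] -> pop 34, enqueue [14, 40], visited so far: [47, 41, 34]
  queue [14, 40] -> pop 14, enqueue [9, 25], visited so far: [47, 41, 34, 14]
  queue [40, 9, 25] -> pop 40, enqueue [none], visited so far: [47, 41, 34, 14, 40]
  queue [9, 25] -> pop 9, enqueue [none], visited so far: [47, 41, 34, 14, 40, 9]
  queue [25] -> pop 25, enqueue [15, 31], visited so far: [47, 41, 34, 14, 40, 9, 25]
  queue [15, 31] -> pop 15, enqueue [none], visited so far: [47, 41, 34, 14, 40, 9, 25, 15]
  queue [31] -> pop 31, enqueue [none], visited so far: [47, 41, 34, 14, 40, 9, 25, 15, 31]
Result: [47, 41, 34, 14, 40, 9, 25, 15, 31]


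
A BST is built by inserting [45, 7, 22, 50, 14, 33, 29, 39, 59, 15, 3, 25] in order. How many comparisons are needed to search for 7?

Search path for 7: 45 -> 7
Found: True
Comparisons: 2


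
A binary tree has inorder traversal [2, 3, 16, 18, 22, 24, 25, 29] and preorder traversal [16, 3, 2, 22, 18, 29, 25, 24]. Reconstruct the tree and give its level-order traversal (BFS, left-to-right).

Inorder:  [2, 3, 16, 18, 22, 24, 25, 29]
Preorder: [16, 3, 2, 22, 18, 29, 25, 24]
Algorithm: preorder visits root first, so consume preorder in order;
for each root, split the current inorder slice at that value into
left-subtree inorder and right-subtree inorder, then recurse.
Recursive splits:
  root=16; inorder splits into left=[2, 3], right=[18, 22, 24, 25, 29]
  root=3; inorder splits into left=[2], right=[]
  root=2; inorder splits into left=[], right=[]
  root=22; inorder splits into left=[18], right=[24, 25, 29]
  root=18; inorder splits into left=[], right=[]
  root=29; inorder splits into left=[24, 25], right=[]
  root=25; inorder splits into left=[24], right=[]
  root=24; inorder splits into left=[], right=[]
Reconstructed level-order: [16, 3, 22, 2, 18, 29, 25, 24]


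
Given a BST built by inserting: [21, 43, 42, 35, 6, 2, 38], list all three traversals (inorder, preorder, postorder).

Tree insertion order: [21, 43, 42, 35, 6, 2, 38]
Tree (level-order array): [21, 6, 43, 2, None, 42, None, None, None, 35, None, None, 38]
Inorder (L, root, R): [2, 6, 21, 35, 38, 42, 43]
Preorder (root, L, R): [21, 6, 2, 43, 42, 35, 38]
Postorder (L, R, root): [2, 6, 38, 35, 42, 43, 21]


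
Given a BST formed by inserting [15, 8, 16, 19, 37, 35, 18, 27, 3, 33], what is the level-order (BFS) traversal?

Tree insertion order: [15, 8, 16, 19, 37, 35, 18, 27, 3, 33]
Tree (level-order array): [15, 8, 16, 3, None, None, 19, None, None, 18, 37, None, None, 35, None, 27, None, None, 33]
BFS from the root, enqueuing left then right child of each popped node:
  queue [15] -> pop 15, enqueue [8, 16], visited so far: [15]
  queue [8, 16] -> pop 8, enqueue [3], visited so far: [15, 8]
  queue [16, 3] -> pop 16, enqueue [19], visited so far: [15, 8, 16]
  queue [3, 19] -> pop 3, enqueue [none], visited so far: [15, 8, 16, 3]
  queue [19] -> pop 19, enqueue [18, 37], visited so far: [15, 8, 16, 3, 19]
  queue [18, 37] -> pop 18, enqueue [none], visited so far: [15, 8, 16, 3, 19, 18]
  queue [37] -> pop 37, enqueue [35], visited so far: [15, 8, 16, 3, 19, 18, 37]
  queue [35] -> pop 35, enqueue [27], visited so far: [15, 8, 16, 3, 19, 18, 37, 35]
  queue [27] -> pop 27, enqueue [33], visited so far: [15, 8, 16, 3, 19, 18, 37, 35, 27]
  queue [33] -> pop 33, enqueue [none], visited so far: [15, 8, 16, 3, 19, 18, 37, 35, 27, 33]
Result: [15, 8, 16, 3, 19, 18, 37, 35, 27, 33]


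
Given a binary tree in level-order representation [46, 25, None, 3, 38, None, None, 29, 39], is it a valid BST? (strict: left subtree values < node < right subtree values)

Level-order array: [46, 25, None, 3, 38, None, None, 29, 39]
Validate using subtree bounds (lo, hi): at each node, require lo < value < hi,
then recurse left with hi=value and right with lo=value.
Preorder trace (stopping at first violation):
  at node 46 with bounds (-inf, +inf): OK
  at node 25 with bounds (-inf, 46): OK
  at node 3 with bounds (-inf, 25): OK
  at node 38 with bounds (25, 46): OK
  at node 29 with bounds (25, 38): OK
  at node 39 with bounds (38, 46): OK
No violation found at any node.
Result: Valid BST


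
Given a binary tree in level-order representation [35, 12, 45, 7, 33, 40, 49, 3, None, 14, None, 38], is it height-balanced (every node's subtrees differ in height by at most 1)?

Tree (level-order array): [35, 12, 45, 7, 33, 40, 49, 3, None, 14, None, 38]
Definition: a tree is height-balanced if, at every node, |h(left) - h(right)| <= 1 (empty subtree has height -1).
Bottom-up per-node check:
  node 3: h_left=-1, h_right=-1, diff=0 [OK], height=0
  node 7: h_left=0, h_right=-1, diff=1 [OK], height=1
  node 14: h_left=-1, h_right=-1, diff=0 [OK], height=0
  node 33: h_left=0, h_right=-1, diff=1 [OK], height=1
  node 12: h_left=1, h_right=1, diff=0 [OK], height=2
  node 38: h_left=-1, h_right=-1, diff=0 [OK], height=0
  node 40: h_left=0, h_right=-1, diff=1 [OK], height=1
  node 49: h_left=-1, h_right=-1, diff=0 [OK], height=0
  node 45: h_left=1, h_right=0, diff=1 [OK], height=2
  node 35: h_left=2, h_right=2, diff=0 [OK], height=3
All nodes satisfy the balance condition.
Result: Balanced


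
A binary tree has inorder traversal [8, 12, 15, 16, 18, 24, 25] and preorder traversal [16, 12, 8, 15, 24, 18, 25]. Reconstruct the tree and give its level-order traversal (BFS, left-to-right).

Inorder:  [8, 12, 15, 16, 18, 24, 25]
Preorder: [16, 12, 8, 15, 24, 18, 25]
Algorithm: preorder visits root first, so consume preorder in order;
for each root, split the current inorder slice at that value into
left-subtree inorder and right-subtree inorder, then recurse.
Recursive splits:
  root=16; inorder splits into left=[8, 12, 15], right=[18, 24, 25]
  root=12; inorder splits into left=[8], right=[15]
  root=8; inorder splits into left=[], right=[]
  root=15; inorder splits into left=[], right=[]
  root=24; inorder splits into left=[18], right=[25]
  root=18; inorder splits into left=[], right=[]
  root=25; inorder splits into left=[], right=[]
Reconstructed level-order: [16, 12, 24, 8, 15, 18, 25]


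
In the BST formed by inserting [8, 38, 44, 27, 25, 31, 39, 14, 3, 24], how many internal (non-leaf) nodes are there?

Tree built from: [8, 38, 44, 27, 25, 31, 39, 14, 3, 24]
Tree (level-order array): [8, 3, 38, None, None, 27, 44, 25, 31, 39, None, 14, None, None, None, None, None, None, 24]
Rule: An internal node has at least one child.
Per-node child counts:
  node 8: 2 child(ren)
  node 3: 0 child(ren)
  node 38: 2 child(ren)
  node 27: 2 child(ren)
  node 25: 1 child(ren)
  node 14: 1 child(ren)
  node 24: 0 child(ren)
  node 31: 0 child(ren)
  node 44: 1 child(ren)
  node 39: 0 child(ren)
Matching nodes: [8, 38, 27, 25, 14, 44]
Count of internal (non-leaf) nodes: 6


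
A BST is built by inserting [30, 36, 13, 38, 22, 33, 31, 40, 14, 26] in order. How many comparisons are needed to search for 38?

Search path for 38: 30 -> 36 -> 38
Found: True
Comparisons: 3


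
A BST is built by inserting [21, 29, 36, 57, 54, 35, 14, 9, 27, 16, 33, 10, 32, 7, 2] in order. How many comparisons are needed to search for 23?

Search path for 23: 21 -> 29 -> 27
Found: False
Comparisons: 3


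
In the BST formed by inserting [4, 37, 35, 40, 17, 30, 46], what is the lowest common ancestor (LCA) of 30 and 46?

Tree insertion order: [4, 37, 35, 40, 17, 30, 46]
Tree (level-order array): [4, None, 37, 35, 40, 17, None, None, 46, None, 30]
In a BST, the LCA of p=30, q=46 is the first node v on the
root-to-leaf path with p <= v <= q (go left if both < v, right if both > v).
Walk from root:
  at 4: both 30 and 46 > 4, go right
  at 37: 30 <= 37 <= 46, this is the LCA
LCA = 37


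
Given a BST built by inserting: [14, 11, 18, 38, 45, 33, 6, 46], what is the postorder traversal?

Tree insertion order: [14, 11, 18, 38, 45, 33, 6, 46]
Tree (level-order array): [14, 11, 18, 6, None, None, 38, None, None, 33, 45, None, None, None, 46]
Postorder traversal: [6, 11, 33, 46, 45, 38, 18, 14]


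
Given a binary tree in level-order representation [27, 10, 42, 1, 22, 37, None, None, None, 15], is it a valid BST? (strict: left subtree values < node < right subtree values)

Level-order array: [27, 10, 42, 1, 22, 37, None, None, None, 15]
Validate using subtree bounds (lo, hi): at each node, require lo < value < hi,
then recurse left with hi=value and right with lo=value.
Preorder trace (stopping at first violation):
  at node 27 with bounds (-inf, +inf): OK
  at node 10 with bounds (-inf, 27): OK
  at node 1 with bounds (-inf, 10): OK
  at node 22 with bounds (10, 27): OK
  at node 15 with bounds (10, 22): OK
  at node 42 with bounds (27, +inf): OK
  at node 37 with bounds (27, 42): OK
No violation found at any node.
Result: Valid BST


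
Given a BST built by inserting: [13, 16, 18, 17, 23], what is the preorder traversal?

Tree insertion order: [13, 16, 18, 17, 23]
Tree (level-order array): [13, None, 16, None, 18, 17, 23]
Preorder traversal: [13, 16, 18, 17, 23]


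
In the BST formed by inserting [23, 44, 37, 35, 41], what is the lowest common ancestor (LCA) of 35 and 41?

Tree insertion order: [23, 44, 37, 35, 41]
Tree (level-order array): [23, None, 44, 37, None, 35, 41]
In a BST, the LCA of p=35, q=41 is the first node v on the
root-to-leaf path with p <= v <= q (go left if both < v, right if both > v).
Walk from root:
  at 23: both 35 and 41 > 23, go right
  at 44: both 35 and 41 < 44, go left
  at 37: 35 <= 37 <= 41, this is the LCA
LCA = 37


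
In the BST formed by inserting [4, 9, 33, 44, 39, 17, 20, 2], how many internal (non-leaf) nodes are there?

Tree built from: [4, 9, 33, 44, 39, 17, 20, 2]
Tree (level-order array): [4, 2, 9, None, None, None, 33, 17, 44, None, 20, 39]
Rule: An internal node has at least one child.
Per-node child counts:
  node 4: 2 child(ren)
  node 2: 0 child(ren)
  node 9: 1 child(ren)
  node 33: 2 child(ren)
  node 17: 1 child(ren)
  node 20: 0 child(ren)
  node 44: 1 child(ren)
  node 39: 0 child(ren)
Matching nodes: [4, 9, 33, 17, 44]
Count of internal (non-leaf) nodes: 5


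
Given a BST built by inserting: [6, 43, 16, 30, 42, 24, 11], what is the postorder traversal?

Tree insertion order: [6, 43, 16, 30, 42, 24, 11]
Tree (level-order array): [6, None, 43, 16, None, 11, 30, None, None, 24, 42]
Postorder traversal: [11, 24, 42, 30, 16, 43, 6]


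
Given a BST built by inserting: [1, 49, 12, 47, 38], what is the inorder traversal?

Tree insertion order: [1, 49, 12, 47, 38]
Tree (level-order array): [1, None, 49, 12, None, None, 47, 38]
Inorder traversal: [1, 12, 38, 47, 49]


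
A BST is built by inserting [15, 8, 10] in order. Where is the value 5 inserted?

Starting tree (level order): [15, 8, None, None, 10]
Insertion path: 15 -> 8
Result: insert 5 as left child of 8
Final tree (level order): [15, 8, None, 5, 10]


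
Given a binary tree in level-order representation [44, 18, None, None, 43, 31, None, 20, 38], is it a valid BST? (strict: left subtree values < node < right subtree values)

Level-order array: [44, 18, None, None, 43, 31, None, 20, 38]
Validate using subtree bounds (lo, hi): at each node, require lo < value < hi,
then recurse left with hi=value and right with lo=value.
Preorder trace (stopping at first violation):
  at node 44 with bounds (-inf, +inf): OK
  at node 18 with bounds (-inf, 44): OK
  at node 43 with bounds (18, 44): OK
  at node 31 with bounds (18, 43): OK
  at node 20 with bounds (18, 31): OK
  at node 38 with bounds (31, 43): OK
No violation found at any node.
Result: Valid BST


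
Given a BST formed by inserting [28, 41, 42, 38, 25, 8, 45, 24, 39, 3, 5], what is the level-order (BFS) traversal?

Tree insertion order: [28, 41, 42, 38, 25, 8, 45, 24, 39, 3, 5]
Tree (level-order array): [28, 25, 41, 8, None, 38, 42, 3, 24, None, 39, None, 45, None, 5]
BFS from the root, enqueuing left then right child of each popped node:
  queue [28] -> pop 28, enqueue [25, 41], visited so far: [28]
  queue [25, 41] -> pop 25, enqueue [8], visited so far: [28, 25]
  queue [41, 8] -> pop 41, enqueue [38, 42], visited so far: [28, 25, 41]
  queue [8, 38, 42] -> pop 8, enqueue [3, 24], visited so far: [28, 25, 41, 8]
  queue [38, 42, 3, 24] -> pop 38, enqueue [39], visited so far: [28, 25, 41, 8, 38]
  queue [42, 3, 24, 39] -> pop 42, enqueue [45], visited so far: [28, 25, 41, 8, 38, 42]
  queue [3, 24, 39, 45] -> pop 3, enqueue [5], visited so far: [28, 25, 41, 8, 38, 42, 3]
  queue [24, 39, 45, 5] -> pop 24, enqueue [none], visited so far: [28, 25, 41, 8, 38, 42, 3, 24]
  queue [39, 45, 5] -> pop 39, enqueue [none], visited so far: [28, 25, 41, 8, 38, 42, 3, 24, 39]
  queue [45, 5] -> pop 45, enqueue [none], visited so far: [28, 25, 41, 8, 38, 42, 3, 24, 39, 45]
  queue [5] -> pop 5, enqueue [none], visited so far: [28, 25, 41, 8, 38, 42, 3, 24, 39, 45, 5]
Result: [28, 25, 41, 8, 38, 42, 3, 24, 39, 45, 5]
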